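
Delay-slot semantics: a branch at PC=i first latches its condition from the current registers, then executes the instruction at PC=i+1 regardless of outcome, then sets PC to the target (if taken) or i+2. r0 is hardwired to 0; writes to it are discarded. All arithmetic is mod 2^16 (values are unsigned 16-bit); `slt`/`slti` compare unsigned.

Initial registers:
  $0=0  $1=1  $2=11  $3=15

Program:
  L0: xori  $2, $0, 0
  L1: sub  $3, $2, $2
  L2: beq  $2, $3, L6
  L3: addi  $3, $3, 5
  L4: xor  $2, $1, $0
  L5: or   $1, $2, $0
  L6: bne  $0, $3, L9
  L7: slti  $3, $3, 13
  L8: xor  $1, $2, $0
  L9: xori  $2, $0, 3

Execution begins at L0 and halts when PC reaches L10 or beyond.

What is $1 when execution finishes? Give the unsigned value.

  step pc=0: xori  $2, $0, 0  regs=(0,1,0,15)
  step pc=1: sub  $3, $2, $2  regs=(0,1,0,0)
  step pc=2: beq  $2, $3, L6  cond=T  regs=(0,1,0,0)
  step pc=3: addi  $3, $3, 5  regs=(0,1,0,5)
  step pc=6: bne  $0, $3, L9  cond=T  regs=(0,1,0,5)
  step pc=7: slti  $3, $3, 13  regs=(0,1,0,1)
  step pc=9: xori  $2, $0, 3  regs=(0,1,3,1)

1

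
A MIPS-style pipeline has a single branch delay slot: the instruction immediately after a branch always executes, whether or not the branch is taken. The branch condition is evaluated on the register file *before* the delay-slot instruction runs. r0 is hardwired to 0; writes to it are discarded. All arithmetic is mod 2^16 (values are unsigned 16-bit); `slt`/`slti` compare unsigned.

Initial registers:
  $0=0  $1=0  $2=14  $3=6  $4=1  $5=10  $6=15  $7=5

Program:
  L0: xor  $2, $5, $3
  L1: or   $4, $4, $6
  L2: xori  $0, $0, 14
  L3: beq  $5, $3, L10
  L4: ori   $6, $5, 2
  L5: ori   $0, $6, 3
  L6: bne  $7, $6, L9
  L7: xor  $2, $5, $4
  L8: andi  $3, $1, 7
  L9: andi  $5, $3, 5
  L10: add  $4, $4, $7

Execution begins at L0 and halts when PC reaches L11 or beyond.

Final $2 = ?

5

  step pc=0: xor  $2, $5, $3  regs=(0,0,12,6,1,10,15,5)
  step pc=1: or   $4, $4, $6  regs=(0,0,12,6,15,10,15,5)
  step pc=2: xori  $0, $0, 14  regs=(0,0,12,6,15,10,15,5)
  step pc=3: beq  $5, $3, L10  cond=F  regs=(0,0,12,6,15,10,15,5)
  step pc=4: ori   $6, $5, 2  regs=(0,0,12,6,15,10,10,5)
  step pc=5: ori   $0, $6, 3  regs=(0,0,12,6,15,10,10,5)
  step pc=6: bne  $7, $6, L9  cond=T  regs=(0,0,12,6,15,10,10,5)
  step pc=7: xor  $2, $5, $4  regs=(0,0,5,6,15,10,10,5)
  step pc=9: andi  $5, $3, 5  regs=(0,0,5,6,15,4,10,5)
  step pc=10: add  $4, $4, $7  regs=(0,0,5,6,20,4,10,5)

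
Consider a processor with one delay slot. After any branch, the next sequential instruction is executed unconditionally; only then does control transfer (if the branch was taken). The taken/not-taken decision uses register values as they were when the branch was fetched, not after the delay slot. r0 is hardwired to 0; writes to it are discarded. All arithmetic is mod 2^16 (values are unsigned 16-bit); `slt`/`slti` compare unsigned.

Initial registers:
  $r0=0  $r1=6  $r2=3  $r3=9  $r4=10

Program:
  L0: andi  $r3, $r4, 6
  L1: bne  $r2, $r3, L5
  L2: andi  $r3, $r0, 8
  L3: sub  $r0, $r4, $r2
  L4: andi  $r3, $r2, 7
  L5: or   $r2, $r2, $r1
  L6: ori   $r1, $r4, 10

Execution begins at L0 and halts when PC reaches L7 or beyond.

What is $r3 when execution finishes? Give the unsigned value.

#0 andi  $r3, $r4, 6 ; 0/6/3/2/10
#1 bne  $r2, $r3, L5 ; 0/6/3/2/10 ; →target
#2 andi  $r3, $r0, 8 ; 0/6/3/0/10
#5 or   $r2, $r2, $r1 ; 0/6/7/0/10
#6 ori   $r1, $r4, 10 ; 0/10/7/0/10

0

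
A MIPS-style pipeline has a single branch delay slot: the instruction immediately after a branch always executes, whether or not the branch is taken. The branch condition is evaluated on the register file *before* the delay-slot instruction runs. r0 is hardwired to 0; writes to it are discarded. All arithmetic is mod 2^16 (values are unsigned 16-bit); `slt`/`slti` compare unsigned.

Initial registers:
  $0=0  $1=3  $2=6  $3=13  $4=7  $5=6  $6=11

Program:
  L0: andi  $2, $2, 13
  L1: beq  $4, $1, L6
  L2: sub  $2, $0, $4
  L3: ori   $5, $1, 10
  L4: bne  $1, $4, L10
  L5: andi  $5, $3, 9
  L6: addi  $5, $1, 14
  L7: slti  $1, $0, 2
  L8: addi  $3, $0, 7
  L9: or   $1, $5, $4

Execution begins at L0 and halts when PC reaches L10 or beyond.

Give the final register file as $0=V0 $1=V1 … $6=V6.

$0=0 $1=3 $2=65529 $3=13 $4=7 $5=9 $6=11

[0] andi  $2, $2, 13  →  {$0:0, $1:3, $2:4, $3:13, $4:7, $5:6, $6:11}
[1] beq  $4, $1, L6  →  {$0:0, $1:3, $2:4, $3:13, $4:7, $5:6, $6:11}  ⟨branch fallthrough⟩
[2] sub  $2, $0, $4  →  {$0:0, $1:3, $2:65529, $3:13, $4:7, $5:6, $6:11}
[3] ori   $5, $1, 10  →  {$0:0, $1:3, $2:65529, $3:13, $4:7, $5:11, $6:11}
[4] bne  $1, $4, L10  →  {$0:0, $1:3, $2:65529, $3:13, $4:7, $5:11, $6:11}  ⟨branch taken⟩
[5] andi  $5, $3, 9  →  {$0:0, $1:3, $2:65529, $3:13, $4:7, $5:9, $6:11}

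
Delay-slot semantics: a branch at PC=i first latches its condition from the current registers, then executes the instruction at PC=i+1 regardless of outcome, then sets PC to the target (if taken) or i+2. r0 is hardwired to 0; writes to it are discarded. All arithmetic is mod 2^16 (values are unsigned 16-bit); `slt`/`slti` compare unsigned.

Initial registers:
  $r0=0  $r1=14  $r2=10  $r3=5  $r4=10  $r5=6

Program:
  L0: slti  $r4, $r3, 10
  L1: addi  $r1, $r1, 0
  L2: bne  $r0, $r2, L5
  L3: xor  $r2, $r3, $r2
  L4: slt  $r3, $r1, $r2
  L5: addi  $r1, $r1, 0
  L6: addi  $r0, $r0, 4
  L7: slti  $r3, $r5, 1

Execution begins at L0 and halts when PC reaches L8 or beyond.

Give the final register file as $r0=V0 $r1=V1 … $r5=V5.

$r0=0 $r1=14 $r2=15 $r3=0 $r4=1 $r5=6

  step pc=0: slti  $r4, $r3, 10  regs=(0,14,10,5,1,6)
  step pc=1: addi  $r1, $r1, 0  regs=(0,14,10,5,1,6)
  step pc=2: bne  $r0, $r2, L5  cond=T  regs=(0,14,10,5,1,6)
  step pc=3: xor  $r2, $r3, $r2  regs=(0,14,15,5,1,6)
  step pc=5: addi  $r1, $r1, 0  regs=(0,14,15,5,1,6)
  step pc=6: addi  $r0, $r0, 4  regs=(0,14,15,5,1,6)
  step pc=7: slti  $r3, $r5, 1  regs=(0,14,15,0,1,6)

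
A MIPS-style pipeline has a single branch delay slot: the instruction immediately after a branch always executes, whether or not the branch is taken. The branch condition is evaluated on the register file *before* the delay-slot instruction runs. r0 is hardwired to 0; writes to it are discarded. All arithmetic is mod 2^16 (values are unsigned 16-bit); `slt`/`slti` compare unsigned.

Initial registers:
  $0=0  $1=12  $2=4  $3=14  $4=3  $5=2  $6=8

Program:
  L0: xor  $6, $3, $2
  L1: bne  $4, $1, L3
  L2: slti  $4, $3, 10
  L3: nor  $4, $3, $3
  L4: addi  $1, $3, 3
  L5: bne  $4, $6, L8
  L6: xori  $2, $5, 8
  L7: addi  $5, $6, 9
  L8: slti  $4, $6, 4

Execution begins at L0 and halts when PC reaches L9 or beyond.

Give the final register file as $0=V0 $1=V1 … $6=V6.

$0=0 $1=17 $2=10 $3=14 $4=0 $5=2 $6=10

[0] xor  $6, $3, $2  →  {$0:0, $1:12, $2:4, $3:14, $4:3, $5:2, $6:10}
[1] bne  $4, $1, L3  →  {$0:0, $1:12, $2:4, $3:14, $4:3, $5:2, $6:10}  ⟨branch taken⟩
[2] slti  $4, $3, 10  →  {$0:0, $1:12, $2:4, $3:14, $4:0, $5:2, $6:10}
[3] nor  $4, $3, $3  →  {$0:0, $1:12, $2:4, $3:14, $4:65521, $5:2, $6:10}
[4] addi  $1, $3, 3  →  {$0:0, $1:17, $2:4, $3:14, $4:65521, $5:2, $6:10}
[5] bne  $4, $6, L8  →  {$0:0, $1:17, $2:4, $3:14, $4:65521, $5:2, $6:10}  ⟨branch taken⟩
[6] xori  $2, $5, 8  →  {$0:0, $1:17, $2:10, $3:14, $4:65521, $5:2, $6:10}
[8] slti  $4, $6, 4  →  {$0:0, $1:17, $2:10, $3:14, $4:0, $5:2, $6:10}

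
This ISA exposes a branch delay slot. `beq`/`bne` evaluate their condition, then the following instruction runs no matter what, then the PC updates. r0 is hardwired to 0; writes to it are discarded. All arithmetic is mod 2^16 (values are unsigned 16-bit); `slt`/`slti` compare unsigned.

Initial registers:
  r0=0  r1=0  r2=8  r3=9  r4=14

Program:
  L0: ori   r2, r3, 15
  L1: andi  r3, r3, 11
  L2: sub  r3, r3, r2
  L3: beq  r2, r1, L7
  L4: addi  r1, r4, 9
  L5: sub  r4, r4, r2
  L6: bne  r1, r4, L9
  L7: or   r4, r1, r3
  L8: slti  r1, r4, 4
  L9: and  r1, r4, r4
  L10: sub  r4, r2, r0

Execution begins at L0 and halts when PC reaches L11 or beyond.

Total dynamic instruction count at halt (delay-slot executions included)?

[0] ori   r2, r3, 15  →  {r0:0, r1:0, r2:15, r3:9, r4:14}
[1] andi  r3, r3, 11  →  {r0:0, r1:0, r2:15, r3:9, r4:14}
[2] sub  r3, r3, r2  →  {r0:0, r1:0, r2:15, r3:65530, r4:14}
[3] beq  r2, r1, L7  →  {r0:0, r1:0, r2:15, r3:65530, r4:14}  ⟨branch fallthrough⟩
[4] addi  r1, r4, 9  →  {r0:0, r1:23, r2:15, r3:65530, r4:14}
[5] sub  r4, r4, r2  →  {r0:0, r1:23, r2:15, r3:65530, r4:65535}
[6] bne  r1, r4, L9  →  {r0:0, r1:23, r2:15, r3:65530, r4:65535}  ⟨branch taken⟩
[7] or   r4, r1, r3  →  {r0:0, r1:23, r2:15, r3:65530, r4:65535}
[9] and  r1, r4, r4  →  {r0:0, r1:65535, r2:15, r3:65530, r4:65535}
[10] sub  r4, r2, r0  →  {r0:0, r1:65535, r2:15, r3:65530, r4:15}

10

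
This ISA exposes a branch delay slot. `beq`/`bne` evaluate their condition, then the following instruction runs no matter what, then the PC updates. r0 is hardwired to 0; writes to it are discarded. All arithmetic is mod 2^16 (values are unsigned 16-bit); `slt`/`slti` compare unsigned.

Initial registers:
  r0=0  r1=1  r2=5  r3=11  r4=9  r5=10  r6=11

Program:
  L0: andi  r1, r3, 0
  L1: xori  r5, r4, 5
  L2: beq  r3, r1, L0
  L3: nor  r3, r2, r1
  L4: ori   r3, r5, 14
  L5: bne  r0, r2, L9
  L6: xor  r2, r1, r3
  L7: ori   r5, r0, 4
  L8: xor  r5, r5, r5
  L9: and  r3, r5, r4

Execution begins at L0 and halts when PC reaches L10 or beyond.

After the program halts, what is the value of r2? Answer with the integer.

  step pc=0: andi  r1, r3, 0  regs=(0,0,5,11,9,10,11)
  step pc=1: xori  r5, r4, 5  regs=(0,0,5,11,9,12,11)
  step pc=2: beq  r3, r1, L0  cond=F  regs=(0,0,5,11,9,12,11)
  step pc=3: nor  r3, r2, r1  regs=(0,0,5,65530,9,12,11)
  step pc=4: ori   r3, r5, 14  regs=(0,0,5,14,9,12,11)
  step pc=5: bne  r0, r2, L9  cond=T  regs=(0,0,5,14,9,12,11)
  step pc=6: xor  r2, r1, r3  regs=(0,0,14,14,9,12,11)
  step pc=9: and  r3, r5, r4  regs=(0,0,14,8,9,12,11)

14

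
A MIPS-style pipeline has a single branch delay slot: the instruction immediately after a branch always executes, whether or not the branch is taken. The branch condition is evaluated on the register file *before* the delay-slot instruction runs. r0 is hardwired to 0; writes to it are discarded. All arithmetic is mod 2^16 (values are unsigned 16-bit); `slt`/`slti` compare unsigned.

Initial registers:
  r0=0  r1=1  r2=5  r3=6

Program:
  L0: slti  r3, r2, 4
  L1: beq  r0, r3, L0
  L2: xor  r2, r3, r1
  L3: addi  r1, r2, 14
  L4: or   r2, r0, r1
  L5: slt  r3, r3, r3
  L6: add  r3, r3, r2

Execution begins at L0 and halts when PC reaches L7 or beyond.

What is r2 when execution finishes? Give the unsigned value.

14

PC=0  slti  r3, r2, 4        | r0=0 r1=1 r2=5 r3=0
PC=1  beq  r0, r3, L0        | r0=0 r1=1 r2=5 r3=0  [TAKEN]
PC=2  xor  r2, r3, r1        | r0=0 r1=1 r2=1 r3=0
PC=0  slti  r3, r2, 4        | r0=0 r1=1 r2=1 r3=1
PC=1  beq  r0, r3, L0        | r0=0 r1=1 r2=1 r3=1  [not taken]
PC=2  xor  r2, r3, r1        | r0=0 r1=1 r2=0 r3=1
PC=3  addi  r1, r2, 14       | r0=0 r1=14 r2=0 r3=1
PC=4  or   r2, r0, r1        | r0=0 r1=14 r2=14 r3=1
PC=5  slt  r3, r3, r3        | r0=0 r1=14 r2=14 r3=0
PC=6  add  r3, r3, r2        | r0=0 r1=14 r2=14 r3=14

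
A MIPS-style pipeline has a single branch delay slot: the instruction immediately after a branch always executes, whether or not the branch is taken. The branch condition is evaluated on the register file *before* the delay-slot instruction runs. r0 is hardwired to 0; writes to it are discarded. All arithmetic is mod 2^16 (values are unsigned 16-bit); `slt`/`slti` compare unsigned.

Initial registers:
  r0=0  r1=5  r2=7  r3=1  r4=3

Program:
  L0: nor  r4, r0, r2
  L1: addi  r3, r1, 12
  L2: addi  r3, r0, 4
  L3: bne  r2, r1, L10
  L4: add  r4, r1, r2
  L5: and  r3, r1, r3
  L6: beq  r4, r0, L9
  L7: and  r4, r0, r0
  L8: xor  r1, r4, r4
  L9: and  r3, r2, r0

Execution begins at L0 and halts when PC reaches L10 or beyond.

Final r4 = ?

  step pc=0: nor  r4, r0, r2  regs=(0,5,7,1,65528)
  step pc=1: addi  r3, r1, 12  regs=(0,5,7,17,65528)
  step pc=2: addi  r3, r0, 4  regs=(0,5,7,4,65528)
  step pc=3: bne  r2, r1, L10  cond=T  regs=(0,5,7,4,65528)
  step pc=4: add  r4, r1, r2  regs=(0,5,7,4,12)

12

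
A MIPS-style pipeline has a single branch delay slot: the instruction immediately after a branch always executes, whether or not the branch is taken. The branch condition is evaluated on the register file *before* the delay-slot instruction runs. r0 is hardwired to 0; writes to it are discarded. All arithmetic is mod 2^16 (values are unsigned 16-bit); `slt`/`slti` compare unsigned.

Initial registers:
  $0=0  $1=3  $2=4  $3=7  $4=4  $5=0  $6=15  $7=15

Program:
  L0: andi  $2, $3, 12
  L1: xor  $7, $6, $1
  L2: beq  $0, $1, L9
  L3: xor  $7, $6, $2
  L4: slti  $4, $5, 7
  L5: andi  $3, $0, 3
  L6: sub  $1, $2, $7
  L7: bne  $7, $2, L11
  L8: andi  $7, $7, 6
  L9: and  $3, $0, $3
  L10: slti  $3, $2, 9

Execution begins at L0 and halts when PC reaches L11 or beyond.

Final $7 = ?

2

[0] andi  $2, $3, 12  →  {$0:0, $1:3, $2:4, $3:7, $4:4, $5:0, $6:15, $7:15}
[1] xor  $7, $6, $1  →  {$0:0, $1:3, $2:4, $3:7, $4:4, $5:0, $6:15, $7:12}
[2] beq  $0, $1, L9  →  {$0:0, $1:3, $2:4, $3:7, $4:4, $5:0, $6:15, $7:12}  ⟨branch fallthrough⟩
[3] xor  $7, $6, $2  →  {$0:0, $1:3, $2:4, $3:7, $4:4, $5:0, $6:15, $7:11}
[4] slti  $4, $5, 7  →  {$0:0, $1:3, $2:4, $3:7, $4:1, $5:0, $6:15, $7:11}
[5] andi  $3, $0, 3  →  {$0:0, $1:3, $2:4, $3:0, $4:1, $5:0, $6:15, $7:11}
[6] sub  $1, $2, $7  →  {$0:0, $1:65529, $2:4, $3:0, $4:1, $5:0, $6:15, $7:11}
[7] bne  $7, $2, L11  →  {$0:0, $1:65529, $2:4, $3:0, $4:1, $5:0, $6:15, $7:11}  ⟨branch taken⟩
[8] andi  $7, $7, 6  →  {$0:0, $1:65529, $2:4, $3:0, $4:1, $5:0, $6:15, $7:2}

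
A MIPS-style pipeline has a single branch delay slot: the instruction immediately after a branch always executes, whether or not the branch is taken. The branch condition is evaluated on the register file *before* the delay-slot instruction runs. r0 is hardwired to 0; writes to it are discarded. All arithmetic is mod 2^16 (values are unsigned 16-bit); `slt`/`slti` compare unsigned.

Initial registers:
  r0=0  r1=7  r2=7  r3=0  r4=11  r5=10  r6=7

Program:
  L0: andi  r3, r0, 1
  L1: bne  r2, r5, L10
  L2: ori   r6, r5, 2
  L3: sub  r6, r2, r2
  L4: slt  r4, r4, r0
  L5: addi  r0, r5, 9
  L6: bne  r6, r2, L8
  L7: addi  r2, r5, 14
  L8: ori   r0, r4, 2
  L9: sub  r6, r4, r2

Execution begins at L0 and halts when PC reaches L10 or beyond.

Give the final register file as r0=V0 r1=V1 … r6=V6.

r0=0 r1=7 r2=7 r3=0 r4=11 r5=10 r6=10

#0 andi  r3, r0, 1 ; 0/7/7/0/11/10/7
#1 bne  r2, r5, L10 ; 0/7/7/0/11/10/7 ; →target
#2 ori   r6, r5, 2 ; 0/7/7/0/11/10/10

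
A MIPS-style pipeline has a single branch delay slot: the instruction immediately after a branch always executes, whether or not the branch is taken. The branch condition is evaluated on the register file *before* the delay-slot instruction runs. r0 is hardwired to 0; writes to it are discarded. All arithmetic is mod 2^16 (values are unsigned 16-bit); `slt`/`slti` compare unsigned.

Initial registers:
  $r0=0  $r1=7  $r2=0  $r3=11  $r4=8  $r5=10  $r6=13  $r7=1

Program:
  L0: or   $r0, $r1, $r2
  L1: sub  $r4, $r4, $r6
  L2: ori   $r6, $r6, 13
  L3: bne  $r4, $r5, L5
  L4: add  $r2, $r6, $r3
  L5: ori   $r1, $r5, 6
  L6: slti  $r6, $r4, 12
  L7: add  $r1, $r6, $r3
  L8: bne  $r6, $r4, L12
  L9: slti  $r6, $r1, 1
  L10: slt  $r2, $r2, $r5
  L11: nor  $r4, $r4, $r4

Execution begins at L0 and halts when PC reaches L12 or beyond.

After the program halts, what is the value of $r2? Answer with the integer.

#0 or   $r0, $r1, $r2 ; 0/7/0/11/8/10/13/1
#1 sub  $r4, $r4, $r6 ; 0/7/0/11/65531/10/13/1
#2 ori   $r6, $r6, 13 ; 0/7/0/11/65531/10/13/1
#3 bne  $r4, $r5, L5 ; 0/7/0/11/65531/10/13/1 ; →target
#4 add  $r2, $r6, $r3 ; 0/7/24/11/65531/10/13/1
#5 ori   $r1, $r5, 6 ; 0/14/24/11/65531/10/13/1
#6 slti  $r6, $r4, 12 ; 0/14/24/11/65531/10/0/1
#7 add  $r1, $r6, $r3 ; 0/11/24/11/65531/10/0/1
#8 bne  $r6, $r4, L12 ; 0/11/24/11/65531/10/0/1 ; →target
#9 slti  $r6, $r1, 1 ; 0/11/24/11/65531/10/0/1

24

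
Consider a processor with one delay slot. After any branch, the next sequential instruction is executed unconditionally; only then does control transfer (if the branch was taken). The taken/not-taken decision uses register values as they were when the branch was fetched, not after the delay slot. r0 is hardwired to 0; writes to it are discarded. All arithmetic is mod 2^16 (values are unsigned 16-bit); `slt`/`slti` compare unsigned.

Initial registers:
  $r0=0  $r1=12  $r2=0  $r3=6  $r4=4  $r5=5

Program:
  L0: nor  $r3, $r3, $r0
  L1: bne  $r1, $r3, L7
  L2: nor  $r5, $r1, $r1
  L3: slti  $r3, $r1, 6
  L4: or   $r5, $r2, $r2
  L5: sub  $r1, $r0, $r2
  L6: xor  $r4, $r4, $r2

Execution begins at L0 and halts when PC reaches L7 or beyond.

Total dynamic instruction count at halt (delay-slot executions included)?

3

PC=0  nor  $r3, $r3, $r0     | $r0=0 $r1=12 $r2=0 $r3=65529 $r4=4 $r5=5
PC=1  bne  $r1, $r3, L7      | $r0=0 $r1=12 $r2=0 $r3=65529 $r4=4 $r5=5  [TAKEN]
PC=2  nor  $r5, $r1, $r1     | $r0=0 $r1=12 $r2=0 $r3=65529 $r4=4 $r5=65523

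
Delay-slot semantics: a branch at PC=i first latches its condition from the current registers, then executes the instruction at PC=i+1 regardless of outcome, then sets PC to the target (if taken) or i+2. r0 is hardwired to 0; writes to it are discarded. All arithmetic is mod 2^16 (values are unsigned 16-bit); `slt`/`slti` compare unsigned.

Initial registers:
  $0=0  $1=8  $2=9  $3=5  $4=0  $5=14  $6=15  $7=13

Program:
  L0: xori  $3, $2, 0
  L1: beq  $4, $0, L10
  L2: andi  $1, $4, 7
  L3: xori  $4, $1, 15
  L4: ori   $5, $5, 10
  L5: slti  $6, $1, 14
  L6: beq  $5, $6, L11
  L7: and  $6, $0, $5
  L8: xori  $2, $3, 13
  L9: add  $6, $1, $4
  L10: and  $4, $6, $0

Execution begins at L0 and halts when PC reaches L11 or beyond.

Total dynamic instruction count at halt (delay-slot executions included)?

#0 xori  $3, $2, 0 ; 0/8/9/9/0/14/15/13
#1 beq  $4, $0, L10 ; 0/8/9/9/0/14/15/13 ; →target
#2 andi  $1, $4, 7 ; 0/0/9/9/0/14/15/13
#10 and  $4, $6, $0 ; 0/0/9/9/0/14/15/13

4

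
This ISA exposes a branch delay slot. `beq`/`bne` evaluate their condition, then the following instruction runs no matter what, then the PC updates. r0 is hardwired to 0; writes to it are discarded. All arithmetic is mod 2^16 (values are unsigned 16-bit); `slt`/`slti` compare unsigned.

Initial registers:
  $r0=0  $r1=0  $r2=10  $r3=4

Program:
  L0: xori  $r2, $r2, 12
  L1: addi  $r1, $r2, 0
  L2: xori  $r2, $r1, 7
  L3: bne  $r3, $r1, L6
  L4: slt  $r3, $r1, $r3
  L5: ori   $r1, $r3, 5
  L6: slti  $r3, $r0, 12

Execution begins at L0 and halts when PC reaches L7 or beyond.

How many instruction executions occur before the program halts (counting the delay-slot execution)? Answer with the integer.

6

  step pc=0: xori  $r2, $r2, 12  regs=(0,0,6,4)
  step pc=1: addi  $r1, $r2, 0  regs=(0,6,6,4)
  step pc=2: xori  $r2, $r1, 7  regs=(0,6,1,4)
  step pc=3: bne  $r3, $r1, L6  cond=T  regs=(0,6,1,4)
  step pc=4: slt  $r3, $r1, $r3  regs=(0,6,1,0)
  step pc=6: slti  $r3, $r0, 12  regs=(0,6,1,1)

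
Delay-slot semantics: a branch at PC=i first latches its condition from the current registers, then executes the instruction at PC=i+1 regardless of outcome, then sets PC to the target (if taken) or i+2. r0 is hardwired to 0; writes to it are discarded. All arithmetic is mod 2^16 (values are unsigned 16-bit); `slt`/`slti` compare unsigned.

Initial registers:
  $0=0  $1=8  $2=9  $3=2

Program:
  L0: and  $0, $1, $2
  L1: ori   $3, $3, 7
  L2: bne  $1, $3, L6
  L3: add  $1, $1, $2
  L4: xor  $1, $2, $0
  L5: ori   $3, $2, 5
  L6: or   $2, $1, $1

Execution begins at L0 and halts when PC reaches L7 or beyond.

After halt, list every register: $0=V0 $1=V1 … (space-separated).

$0=0 $1=17 $2=17 $3=7

[0] and  $0, $1, $2  →  {$0:0, $1:8, $2:9, $3:2}
[1] ori   $3, $3, 7  →  {$0:0, $1:8, $2:9, $3:7}
[2] bne  $1, $3, L6  →  {$0:0, $1:8, $2:9, $3:7}  ⟨branch taken⟩
[3] add  $1, $1, $2  →  {$0:0, $1:17, $2:9, $3:7}
[6] or   $2, $1, $1  →  {$0:0, $1:17, $2:17, $3:7}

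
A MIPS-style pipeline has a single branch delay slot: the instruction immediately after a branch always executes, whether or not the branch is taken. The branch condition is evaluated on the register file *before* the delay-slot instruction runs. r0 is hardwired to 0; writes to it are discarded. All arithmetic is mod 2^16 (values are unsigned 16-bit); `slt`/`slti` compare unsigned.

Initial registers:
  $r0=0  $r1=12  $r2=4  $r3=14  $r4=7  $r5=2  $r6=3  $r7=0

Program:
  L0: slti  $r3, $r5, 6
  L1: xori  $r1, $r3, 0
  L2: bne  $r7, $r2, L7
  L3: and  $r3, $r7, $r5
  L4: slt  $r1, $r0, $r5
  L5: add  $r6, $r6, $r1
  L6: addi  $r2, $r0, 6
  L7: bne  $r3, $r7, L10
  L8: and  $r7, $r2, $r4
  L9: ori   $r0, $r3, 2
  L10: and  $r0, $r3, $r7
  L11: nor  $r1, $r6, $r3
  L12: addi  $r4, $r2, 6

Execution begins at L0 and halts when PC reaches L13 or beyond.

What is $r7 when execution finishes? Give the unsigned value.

4

#0 slti  $r3, $r5, 6 ; 0/12/4/1/7/2/3/0
#1 xori  $r1, $r3, 0 ; 0/1/4/1/7/2/3/0
#2 bne  $r7, $r2, L7 ; 0/1/4/1/7/2/3/0 ; →target
#3 and  $r3, $r7, $r5 ; 0/1/4/0/7/2/3/0
#7 bne  $r3, $r7, L10 ; 0/1/4/0/7/2/3/0 ; →fallthru
#8 and  $r7, $r2, $r4 ; 0/1/4/0/7/2/3/4
#9 ori   $r0, $r3, 2 ; 0/1/4/0/7/2/3/4
#10 and  $r0, $r3, $r7 ; 0/1/4/0/7/2/3/4
#11 nor  $r1, $r6, $r3 ; 0/65532/4/0/7/2/3/4
#12 addi  $r4, $r2, 6 ; 0/65532/4/0/10/2/3/4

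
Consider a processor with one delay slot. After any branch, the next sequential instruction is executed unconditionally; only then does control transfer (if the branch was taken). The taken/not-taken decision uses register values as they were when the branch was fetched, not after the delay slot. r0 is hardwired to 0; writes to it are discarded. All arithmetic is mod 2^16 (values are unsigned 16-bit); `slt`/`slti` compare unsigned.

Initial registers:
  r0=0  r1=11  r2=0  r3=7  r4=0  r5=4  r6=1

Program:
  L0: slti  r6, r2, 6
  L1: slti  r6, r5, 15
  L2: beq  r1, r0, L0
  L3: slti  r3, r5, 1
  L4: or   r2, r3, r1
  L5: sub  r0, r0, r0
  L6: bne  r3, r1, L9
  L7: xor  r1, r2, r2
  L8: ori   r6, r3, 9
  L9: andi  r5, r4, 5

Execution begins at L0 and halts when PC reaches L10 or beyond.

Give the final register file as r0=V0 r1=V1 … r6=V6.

r0=0 r1=0 r2=11 r3=0 r4=0 r5=0 r6=1

PC=0  slti  r6, r2, 6        | r0=0 r1=11 r2=0 r3=7 r4=0 r5=4 r6=1
PC=1  slti  r6, r5, 15       | r0=0 r1=11 r2=0 r3=7 r4=0 r5=4 r6=1
PC=2  beq  r1, r0, L0        | r0=0 r1=11 r2=0 r3=7 r4=0 r5=4 r6=1  [not taken]
PC=3  slti  r3, r5, 1        | r0=0 r1=11 r2=0 r3=0 r4=0 r5=4 r6=1
PC=4  or   r2, r3, r1        | r0=0 r1=11 r2=11 r3=0 r4=0 r5=4 r6=1
PC=5  sub  r0, r0, r0        | r0=0 r1=11 r2=11 r3=0 r4=0 r5=4 r6=1
PC=6  bne  r3, r1, L9        | r0=0 r1=11 r2=11 r3=0 r4=0 r5=4 r6=1  [TAKEN]
PC=7  xor  r1, r2, r2        | r0=0 r1=0 r2=11 r3=0 r4=0 r5=4 r6=1
PC=9  andi  r5, r4, 5        | r0=0 r1=0 r2=11 r3=0 r4=0 r5=0 r6=1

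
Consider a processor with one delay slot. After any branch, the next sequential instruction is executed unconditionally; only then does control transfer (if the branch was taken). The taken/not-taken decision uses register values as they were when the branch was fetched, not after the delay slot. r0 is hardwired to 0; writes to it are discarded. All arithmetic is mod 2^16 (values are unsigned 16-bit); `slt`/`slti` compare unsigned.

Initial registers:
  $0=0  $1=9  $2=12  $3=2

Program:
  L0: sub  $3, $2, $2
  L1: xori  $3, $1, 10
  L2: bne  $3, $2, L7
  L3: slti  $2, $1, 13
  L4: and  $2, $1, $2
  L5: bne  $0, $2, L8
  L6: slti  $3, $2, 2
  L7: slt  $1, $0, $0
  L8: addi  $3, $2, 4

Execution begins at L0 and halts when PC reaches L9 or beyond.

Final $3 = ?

5

  step pc=0: sub  $3, $2, $2  regs=(0,9,12,0)
  step pc=1: xori  $3, $1, 10  regs=(0,9,12,3)
  step pc=2: bne  $3, $2, L7  cond=T  regs=(0,9,12,3)
  step pc=3: slti  $2, $1, 13  regs=(0,9,1,3)
  step pc=7: slt  $1, $0, $0  regs=(0,0,1,3)
  step pc=8: addi  $3, $2, 4  regs=(0,0,1,5)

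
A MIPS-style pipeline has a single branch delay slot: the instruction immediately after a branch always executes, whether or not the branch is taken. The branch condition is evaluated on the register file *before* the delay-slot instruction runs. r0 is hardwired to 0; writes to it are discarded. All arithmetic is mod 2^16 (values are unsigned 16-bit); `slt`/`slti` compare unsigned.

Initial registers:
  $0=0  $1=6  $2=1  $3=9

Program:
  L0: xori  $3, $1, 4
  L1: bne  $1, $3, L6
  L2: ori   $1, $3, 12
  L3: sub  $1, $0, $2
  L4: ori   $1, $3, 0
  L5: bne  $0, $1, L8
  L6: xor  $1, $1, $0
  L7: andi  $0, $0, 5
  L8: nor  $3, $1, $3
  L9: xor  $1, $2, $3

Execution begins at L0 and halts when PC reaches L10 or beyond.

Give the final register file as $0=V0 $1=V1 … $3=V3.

[0] xori  $3, $1, 4  →  {$0:0, $1:6, $2:1, $3:2}
[1] bne  $1, $3, L6  →  {$0:0, $1:6, $2:1, $3:2}  ⟨branch taken⟩
[2] ori   $1, $3, 12  →  {$0:0, $1:14, $2:1, $3:2}
[6] xor  $1, $1, $0  →  {$0:0, $1:14, $2:1, $3:2}
[7] andi  $0, $0, 5  →  {$0:0, $1:14, $2:1, $3:2}
[8] nor  $3, $1, $3  →  {$0:0, $1:14, $2:1, $3:65521}
[9] xor  $1, $2, $3  →  {$0:0, $1:65520, $2:1, $3:65521}

$0=0 $1=65520 $2=1 $3=65521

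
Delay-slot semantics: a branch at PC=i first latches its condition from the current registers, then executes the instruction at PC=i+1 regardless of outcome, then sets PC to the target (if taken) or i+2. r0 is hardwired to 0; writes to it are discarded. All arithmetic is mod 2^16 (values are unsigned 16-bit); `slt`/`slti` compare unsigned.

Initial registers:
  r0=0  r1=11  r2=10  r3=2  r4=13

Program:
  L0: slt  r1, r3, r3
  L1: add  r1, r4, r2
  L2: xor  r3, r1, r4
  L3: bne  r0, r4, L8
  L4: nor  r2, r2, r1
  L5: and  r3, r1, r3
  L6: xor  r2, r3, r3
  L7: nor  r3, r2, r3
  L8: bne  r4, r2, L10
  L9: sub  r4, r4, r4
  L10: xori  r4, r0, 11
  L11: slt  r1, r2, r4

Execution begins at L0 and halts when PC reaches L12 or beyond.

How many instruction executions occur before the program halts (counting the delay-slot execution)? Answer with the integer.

9

  step pc=0: slt  r1, r3, r3  regs=(0,0,10,2,13)
  step pc=1: add  r1, r4, r2  regs=(0,23,10,2,13)
  step pc=2: xor  r3, r1, r4  regs=(0,23,10,26,13)
  step pc=3: bne  r0, r4, L8  cond=T  regs=(0,23,10,26,13)
  step pc=4: nor  r2, r2, r1  regs=(0,23,65504,26,13)
  step pc=8: bne  r4, r2, L10  cond=T  regs=(0,23,65504,26,13)
  step pc=9: sub  r4, r4, r4  regs=(0,23,65504,26,0)
  step pc=10: xori  r4, r0, 11  regs=(0,23,65504,26,11)
  step pc=11: slt  r1, r2, r4  regs=(0,0,65504,26,11)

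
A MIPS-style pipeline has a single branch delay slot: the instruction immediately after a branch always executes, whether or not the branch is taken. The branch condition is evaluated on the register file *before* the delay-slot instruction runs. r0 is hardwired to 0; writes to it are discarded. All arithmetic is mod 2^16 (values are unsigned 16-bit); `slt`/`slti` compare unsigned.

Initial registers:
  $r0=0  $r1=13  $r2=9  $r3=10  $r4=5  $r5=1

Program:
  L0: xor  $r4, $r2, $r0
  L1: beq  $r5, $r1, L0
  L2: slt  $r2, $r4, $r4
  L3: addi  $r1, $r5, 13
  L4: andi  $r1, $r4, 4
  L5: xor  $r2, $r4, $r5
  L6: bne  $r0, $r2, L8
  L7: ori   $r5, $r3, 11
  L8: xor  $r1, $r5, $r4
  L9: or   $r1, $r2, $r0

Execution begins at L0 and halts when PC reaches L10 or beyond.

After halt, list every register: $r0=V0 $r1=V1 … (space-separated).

$r0=0 $r1=8 $r2=8 $r3=10 $r4=9 $r5=11

PC=0  xor  $r4, $r2, $r0     | $r0=0 $r1=13 $r2=9 $r3=10 $r4=9 $r5=1
PC=1  beq  $r5, $r1, L0      | $r0=0 $r1=13 $r2=9 $r3=10 $r4=9 $r5=1  [not taken]
PC=2  slt  $r2, $r4, $r4     | $r0=0 $r1=13 $r2=0 $r3=10 $r4=9 $r5=1
PC=3  addi  $r1, $r5, 13     | $r0=0 $r1=14 $r2=0 $r3=10 $r4=9 $r5=1
PC=4  andi  $r1, $r4, 4      | $r0=0 $r1=0 $r2=0 $r3=10 $r4=9 $r5=1
PC=5  xor  $r2, $r4, $r5     | $r0=0 $r1=0 $r2=8 $r3=10 $r4=9 $r5=1
PC=6  bne  $r0, $r2, L8      | $r0=0 $r1=0 $r2=8 $r3=10 $r4=9 $r5=1  [TAKEN]
PC=7  ori   $r5, $r3, 11     | $r0=0 $r1=0 $r2=8 $r3=10 $r4=9 $r5=11
PC=8  xor  $r1, $r5, $r4     | $r0=0 $r1=2 $r2=8 $r3=10 $r4=9 $r5=11
PC=9  or   $r1, $r2, $r0     | $r0=0 $r1=8 $r2=8 $r3=10 $r4=9 $r5=11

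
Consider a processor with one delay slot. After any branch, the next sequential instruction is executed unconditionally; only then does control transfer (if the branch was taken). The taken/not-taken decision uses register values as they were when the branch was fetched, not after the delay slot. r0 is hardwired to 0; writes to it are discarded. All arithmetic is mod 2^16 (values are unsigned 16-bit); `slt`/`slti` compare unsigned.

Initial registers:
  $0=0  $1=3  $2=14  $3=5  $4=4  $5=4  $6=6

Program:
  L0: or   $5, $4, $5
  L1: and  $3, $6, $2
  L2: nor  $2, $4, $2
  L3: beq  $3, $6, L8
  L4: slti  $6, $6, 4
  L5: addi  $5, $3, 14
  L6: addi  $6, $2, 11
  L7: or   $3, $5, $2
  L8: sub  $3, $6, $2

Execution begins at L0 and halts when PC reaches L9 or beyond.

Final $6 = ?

0

[0] or   $5, $4, $5  →  {$0:0, $1:3, $2:14, $3:5, $4:4, $5:4, $6:6}
[1] and  $3, $6, $2  →  {$0:0, $1:3, $2:14, $3:6, $4:4, $5:4, $6:6}
[2] nor  $2, $4, $2  →  {$0:0, $1:3, $2:65521, $3:6, $4:4, $5:4, $6:6}
[3] beq  $3, $6, L8  →  {$0:0, $1:3, $2:65521, $3:6, $4:4, $5:4, $6:6}  ⟨branch taken⟩
[4] slti  $6, $6, 4  →  {$0:0, $1:3, $2:65521, $3:6, $4:4, $5:4, $6:0}
[8] sub  $3, $6, $2  →  {$0:0, $1:3, $2:65521, $3:15, $4:4, $5:4, $6:0}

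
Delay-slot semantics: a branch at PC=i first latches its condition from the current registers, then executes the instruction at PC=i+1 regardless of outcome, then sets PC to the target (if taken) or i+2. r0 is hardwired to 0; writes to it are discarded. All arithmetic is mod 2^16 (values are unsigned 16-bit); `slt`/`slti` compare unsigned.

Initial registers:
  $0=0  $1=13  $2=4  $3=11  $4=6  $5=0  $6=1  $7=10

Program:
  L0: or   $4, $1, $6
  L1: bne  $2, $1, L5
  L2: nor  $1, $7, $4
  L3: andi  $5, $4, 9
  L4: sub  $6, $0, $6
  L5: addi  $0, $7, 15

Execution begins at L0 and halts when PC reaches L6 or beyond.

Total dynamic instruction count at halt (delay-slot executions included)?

#0 or   $4, $1, $6 ; 0/13/4/11/13/0/1/10
#1 bne  $2, $1, L5 ; 0/13/4/11/13/0/1/10 ; →target
#2 nor  $1, $7, $4 ; 0/65520/4/11/13/0/1/10
#5 addi  $0, $7, 15 ; 0/65520/4/11/13/0/1/10

4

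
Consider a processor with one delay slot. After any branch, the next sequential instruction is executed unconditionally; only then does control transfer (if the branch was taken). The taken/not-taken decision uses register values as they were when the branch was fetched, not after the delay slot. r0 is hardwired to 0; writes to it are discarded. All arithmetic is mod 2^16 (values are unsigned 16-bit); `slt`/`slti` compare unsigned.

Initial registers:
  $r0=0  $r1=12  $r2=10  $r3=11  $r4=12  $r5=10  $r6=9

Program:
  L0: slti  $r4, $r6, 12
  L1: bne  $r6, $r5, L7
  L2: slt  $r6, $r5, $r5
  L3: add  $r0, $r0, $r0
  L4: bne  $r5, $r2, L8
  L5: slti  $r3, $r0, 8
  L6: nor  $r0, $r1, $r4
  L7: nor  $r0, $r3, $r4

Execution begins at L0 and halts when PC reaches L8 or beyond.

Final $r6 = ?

0

PC=0  slti  $r4, $r6, 12     | $r0=0 $r1=12 $r2=10 $r3=11 $r4=1 $r5=10 $r6=9
PC=1  bne  $r6, $r5, L7      | $r0=0 $r1=12 $r2=10 $r3=11 $r4=1 $r5=10 $r6=9  [TAKEN]
PC=2  slt  $r6, $r5, $r5     | $r0=0 $r1=12 $r2=10 $r3=11 $r4=1 $r5=10 $r6=0
PC=7  nor  $r0, $r3, $r4     | $r0=0 $r1=12 $r2=10 $r3=11 $r4=1 $r5=10 $r6=0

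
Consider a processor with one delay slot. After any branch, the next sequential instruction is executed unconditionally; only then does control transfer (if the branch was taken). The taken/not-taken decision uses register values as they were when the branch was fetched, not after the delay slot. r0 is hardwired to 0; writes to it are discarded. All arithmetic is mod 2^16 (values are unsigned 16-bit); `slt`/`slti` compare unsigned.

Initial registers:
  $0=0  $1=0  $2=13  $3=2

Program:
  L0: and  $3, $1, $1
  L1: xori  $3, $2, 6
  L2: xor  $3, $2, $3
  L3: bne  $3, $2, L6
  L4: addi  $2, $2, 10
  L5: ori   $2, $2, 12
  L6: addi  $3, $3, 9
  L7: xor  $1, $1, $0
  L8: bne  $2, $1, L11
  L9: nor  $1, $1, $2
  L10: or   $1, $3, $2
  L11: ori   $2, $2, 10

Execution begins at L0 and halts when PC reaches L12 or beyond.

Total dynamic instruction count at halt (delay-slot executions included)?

#0 and  $3, $1, $1 ; 0/0/13/0
#1 xori  $3, $2, 6 ; 0/0/13/11
#2 xor  $3, $2, $3 ; 0/0/13/6
#3 bne  $3, $2, L6 ; 0/0/13/6 ; →target
#4 addi  $2, $2, 10 ; 0/0/23/6
#6 addi  $3, $3, 9 ; 0/0/23/15
#7 xor  $1, $1, $0 ; 0/0/23/15
#8 bne  $2, $1, L11 ; 0/0/23/15 ; →target
#9 nor  $1, $1, $2 ; 0/65512/23/15
#11 ori   $2, $2, 10 ; 0/65512/31/15

10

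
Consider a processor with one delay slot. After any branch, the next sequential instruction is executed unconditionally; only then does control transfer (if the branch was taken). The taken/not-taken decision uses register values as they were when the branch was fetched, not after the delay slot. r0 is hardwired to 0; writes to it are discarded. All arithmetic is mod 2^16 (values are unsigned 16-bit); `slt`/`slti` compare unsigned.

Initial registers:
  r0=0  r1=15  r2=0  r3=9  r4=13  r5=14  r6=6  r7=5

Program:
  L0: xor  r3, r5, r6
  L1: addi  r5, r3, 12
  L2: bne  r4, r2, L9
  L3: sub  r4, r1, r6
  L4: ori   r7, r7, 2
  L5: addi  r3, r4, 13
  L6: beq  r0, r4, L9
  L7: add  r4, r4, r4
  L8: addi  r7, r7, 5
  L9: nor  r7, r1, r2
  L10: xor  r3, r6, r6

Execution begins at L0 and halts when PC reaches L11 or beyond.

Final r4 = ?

9

  step pc=0: xor  r3, r5, r6  regs=(0,15,0,8,13,14,6,5)
  step pc=1: addi  r5, r3, 12  regs=(0,15,0,8,13,20,6,5)
  step pc=2: bne  r4, r2, L9  cond=T  regs=(0,15,0,8,13,20,6,5)
  step pc=3: sub  r4, r1, r6  regs=(0,15,0,8,9,20,6,5)
  step pc=9: nor  r7, r1, r2  regs=(0,15,0,8,9,20,6,65520)
  step pc=10: xor  r3, r6, r6  regs=(0,15,0,0,9,20,6,65520)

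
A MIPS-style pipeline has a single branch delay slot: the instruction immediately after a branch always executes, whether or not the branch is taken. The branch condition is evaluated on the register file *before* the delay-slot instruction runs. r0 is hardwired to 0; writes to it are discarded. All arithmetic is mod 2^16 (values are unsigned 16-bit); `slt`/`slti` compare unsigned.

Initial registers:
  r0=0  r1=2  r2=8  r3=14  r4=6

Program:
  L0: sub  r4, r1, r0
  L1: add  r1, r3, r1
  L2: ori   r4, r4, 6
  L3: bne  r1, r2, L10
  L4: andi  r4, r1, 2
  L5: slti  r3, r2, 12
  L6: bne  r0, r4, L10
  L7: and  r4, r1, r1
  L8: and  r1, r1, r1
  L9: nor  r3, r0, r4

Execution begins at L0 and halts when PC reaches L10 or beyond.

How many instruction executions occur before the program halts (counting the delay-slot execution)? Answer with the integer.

#0 sub  r4, r1, r0 ; 0/2/8/14/2
#1 add  r1, r3, r1 ; 0/16/8/14/2
#2 ori   r4, r4, 6 ; 0/16/8/14/6
#3 bne  r1, r2, L10 ; 0/16/8/14/6 ; →target
#4 andi  r4, r1, 2 ; 0/16/8/14/0

5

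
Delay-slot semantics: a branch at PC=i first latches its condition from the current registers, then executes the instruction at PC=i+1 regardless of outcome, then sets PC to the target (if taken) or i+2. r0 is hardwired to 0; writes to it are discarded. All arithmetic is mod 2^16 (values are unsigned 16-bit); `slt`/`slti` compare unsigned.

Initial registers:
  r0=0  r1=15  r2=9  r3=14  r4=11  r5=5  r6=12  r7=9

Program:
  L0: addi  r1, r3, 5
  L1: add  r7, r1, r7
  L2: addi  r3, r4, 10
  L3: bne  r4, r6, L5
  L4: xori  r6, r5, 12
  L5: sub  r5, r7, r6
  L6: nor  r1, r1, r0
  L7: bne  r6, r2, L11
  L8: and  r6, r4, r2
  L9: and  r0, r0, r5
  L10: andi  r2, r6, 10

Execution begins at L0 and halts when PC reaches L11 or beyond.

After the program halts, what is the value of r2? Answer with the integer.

#0 addi  r1, r3, 5 ; 0/19/9/14/11/5/12/9
#1 add  r7, r1, r7 ; 0/19/9/14/11/5/12/28
#2 addi  r3, r4, 10 ; 0/19/9/21/11/5/12/28
#3 bne  r4, r6, L5 ; 0/19/9/21/11/5/12/28 ; →target
#4 xori  r6, r5, 12 ; 0/19/9/21/11/5/9/28
#5 sub  r5, r7, r6 ; 0/19/9/21/11/19/9/28
#6 nor  r1, r1, r0 ; 0/65516/9/21/11/19/9/28
#7 bne  r6, r2, L11 ; 0/65516/9/21/11/19/9/28 ; →fallthru
#8 and  r6, r4, r2 ; 0/65516/9/21/11/19/9/28
#9 and  r0, r0, r5 ; 0/65516/9/21/11/19/9/28
#10 andi  r2, r6, 10 ; 0/65516/8/21/11/19/9/28

8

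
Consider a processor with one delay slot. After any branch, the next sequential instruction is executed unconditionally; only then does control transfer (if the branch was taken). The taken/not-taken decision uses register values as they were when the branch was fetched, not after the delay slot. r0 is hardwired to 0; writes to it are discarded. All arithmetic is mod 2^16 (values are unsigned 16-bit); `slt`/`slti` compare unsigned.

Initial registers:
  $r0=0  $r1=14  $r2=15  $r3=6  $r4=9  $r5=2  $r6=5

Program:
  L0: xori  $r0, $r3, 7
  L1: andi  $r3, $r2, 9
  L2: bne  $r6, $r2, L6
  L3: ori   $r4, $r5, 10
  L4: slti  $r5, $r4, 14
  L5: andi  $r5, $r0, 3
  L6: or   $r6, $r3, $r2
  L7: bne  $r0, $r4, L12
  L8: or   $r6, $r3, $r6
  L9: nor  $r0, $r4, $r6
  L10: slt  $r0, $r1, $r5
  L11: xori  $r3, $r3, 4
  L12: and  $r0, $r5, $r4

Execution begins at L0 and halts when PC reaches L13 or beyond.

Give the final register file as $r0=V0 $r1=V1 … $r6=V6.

$r0=0 $r1=14 $r2=15 $r3=9 $r4=10 $r5=2 $r6=15

[0] xori  $r0, $r3, 7  →  {$r0:0, $r1:14, $r2:15, $r3:6, $r4:9, $r5:2, $r6:5}
[1] andi  $r3, $r2, 9  →  {$r0:0, $r1:14, $r2:15, $r3:9, $r4:9, $r5:2, $r6:5}
[2] bne  $r6, $r2, L6  →  {$r0:0, $r1:14, $r2:15, $r3:9, $r4:9, $r5:2, $r6:5}  ⟨branch taken⟩
[3] ori   $r4, $r5, 10  →  {$r0:0, $r1:14, $r2:15, $r3:9, $r4:10, $r5:2, $r6:5}
[6] or   $r6, $r3, $r2  →  {$r0:0, $r1:14, $r2:15, $r3:9, $r4:10, $r5:2, $r6:15}
[7] bne  $r0, $r4, L12  →  {$r0:0, $r1:14, $r2:15, $r3:9, $r4:10, $r5:2, $r6:15}  ⟨branch taken⟩
[8] or   $r6, $r3, $r6  →  {$r0:0, $r1:14, $r2:15, $r3:9, $r4:10, $r5:2, $r6:15}
[12] and  $r0, $r5, $r4  →  {$r0:0, $r1:14, $r2:15, $r3:9, $r4:10, $r5:2, $r6:15}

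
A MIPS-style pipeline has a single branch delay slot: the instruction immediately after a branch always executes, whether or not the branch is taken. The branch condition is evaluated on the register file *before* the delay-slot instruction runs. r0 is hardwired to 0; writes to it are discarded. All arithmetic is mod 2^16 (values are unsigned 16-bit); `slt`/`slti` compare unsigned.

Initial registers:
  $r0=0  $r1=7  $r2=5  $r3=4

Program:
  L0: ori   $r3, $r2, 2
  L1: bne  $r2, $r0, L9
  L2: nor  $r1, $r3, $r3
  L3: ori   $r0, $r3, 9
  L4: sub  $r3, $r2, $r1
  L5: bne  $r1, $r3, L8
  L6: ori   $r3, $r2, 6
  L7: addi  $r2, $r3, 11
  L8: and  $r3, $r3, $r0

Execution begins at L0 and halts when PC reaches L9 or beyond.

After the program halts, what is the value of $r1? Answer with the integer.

[0] ori   $r3, $r2, 2  →  {$r0:0, $r1:7, $r2:5, $r3:7}
[1] bne  $r2, $r0, L9  →  {$r0:0, $r1:7, $r2:5, $r3:7}  ⟨branch taken⟩
[2] nor  $r1, $r3, $r3  →  {$r0:0, $r1:65528, $r2:5, $r3:7}

65528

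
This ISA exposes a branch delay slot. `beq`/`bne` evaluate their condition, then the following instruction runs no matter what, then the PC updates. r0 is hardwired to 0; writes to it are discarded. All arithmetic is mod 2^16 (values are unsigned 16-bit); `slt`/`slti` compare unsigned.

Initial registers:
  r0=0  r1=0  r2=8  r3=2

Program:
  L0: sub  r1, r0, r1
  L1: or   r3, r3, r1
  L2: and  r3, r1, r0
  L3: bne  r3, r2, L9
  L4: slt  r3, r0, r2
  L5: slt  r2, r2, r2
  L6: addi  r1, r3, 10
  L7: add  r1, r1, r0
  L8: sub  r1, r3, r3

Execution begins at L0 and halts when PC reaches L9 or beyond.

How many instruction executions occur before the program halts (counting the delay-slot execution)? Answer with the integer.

5

  step pc=0: sub  r1, r0, r1  regs=(0,0,8,2)
  step pc=1: or   r3, r3, r1  regs=(0,0,8,2)
  step pc=2: and  r3, r1, r0  regs=(0,0,8,0)
  step pc=3: bne  r3, r2, L9  cond=T  regs=(0,0,8,0)
  step pc=4: slt  r3, r0, r2  regs=(0,0,8,1)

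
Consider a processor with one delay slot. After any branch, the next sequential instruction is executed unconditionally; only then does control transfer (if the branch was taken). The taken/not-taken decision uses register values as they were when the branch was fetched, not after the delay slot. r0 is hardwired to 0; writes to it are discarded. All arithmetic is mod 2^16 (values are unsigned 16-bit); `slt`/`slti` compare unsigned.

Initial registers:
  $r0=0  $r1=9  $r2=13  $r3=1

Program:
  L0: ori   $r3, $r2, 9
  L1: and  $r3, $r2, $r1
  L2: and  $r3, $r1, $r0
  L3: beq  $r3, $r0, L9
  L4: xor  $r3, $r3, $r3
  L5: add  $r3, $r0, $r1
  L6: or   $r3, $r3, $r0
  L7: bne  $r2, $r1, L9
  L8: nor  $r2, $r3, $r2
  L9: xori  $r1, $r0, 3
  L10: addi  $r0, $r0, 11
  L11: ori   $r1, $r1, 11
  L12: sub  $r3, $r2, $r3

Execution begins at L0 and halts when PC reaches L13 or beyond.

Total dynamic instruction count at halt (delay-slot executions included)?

[0] ori   $r3, $r2, 9  →  {$r0:0, $r1:9, $r2:13, $r3:13}
[1] and  $r3, $r2, $r1  →  {$r0:0, $r1:9, $r2:13, $r3:9}
[2] and  $r3, $r1, $r0  →  {$r0:0, $r1:9, $r2:13, $r3:0}
[3] beq  $r3, $r0, L9  →  {$r0:0, $r1:9, $r2:13, $r3:0}  ⟨branch taken⟩
[4] xor  $r3, $r3, $r3  →  {$r0:0, $r1:9, $r2:13, $r3:0}
[9] xori  $r1, $r0, 3  →  {$r0:0, $r1:3, $r2:13, $r3:0}
[10] addi  $r0, $r0, 11  →  {$r0:0, $r1:3, $r2:13, $r3:0}
[11] ori   $r1, $r1, 11  →  {$r0:0, $r1:11, $r2:13, $r3:0}
[12] sub  $r3, $r2, $r3  →  {$r0:0, $r1:11, $r2:13, $r3:13}

9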